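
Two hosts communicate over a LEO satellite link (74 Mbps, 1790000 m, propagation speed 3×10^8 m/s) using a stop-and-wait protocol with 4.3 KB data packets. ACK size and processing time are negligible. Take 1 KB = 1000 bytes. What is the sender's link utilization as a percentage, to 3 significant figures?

3.75 %

t_tx = L/R = 34400/74000000 = 0.000464865 s.
t_prop = 1790000/300000000 = 0.00596667 s; RTT = 0.0119333 s.
Cycle = t_tx + RTT = 0.0123982 s.
Utilization = t_tx / cycle = 0.000464865/0.0123982 = 3.75 %.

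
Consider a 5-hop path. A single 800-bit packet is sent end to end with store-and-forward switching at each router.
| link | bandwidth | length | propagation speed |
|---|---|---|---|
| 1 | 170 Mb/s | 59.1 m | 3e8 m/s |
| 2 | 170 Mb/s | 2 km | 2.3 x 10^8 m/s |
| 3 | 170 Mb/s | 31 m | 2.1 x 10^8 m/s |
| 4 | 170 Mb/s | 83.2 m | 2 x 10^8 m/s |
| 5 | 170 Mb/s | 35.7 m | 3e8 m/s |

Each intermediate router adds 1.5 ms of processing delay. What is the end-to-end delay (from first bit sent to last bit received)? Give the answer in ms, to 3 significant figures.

Transmission delay per hop = L/R = 800/170000000 = 0.00470588 ms; 5 hops → 0.0235294 ms.
Propagation delays (d/s per hop): 0.000197, 0.00869565, 0.000147619, 0.000416, 0.000119 ms; sum = 0.00957527 ms.
Processing at 4 router(s): 4 × 1.5 ms = 6 ms.
End-to-end = 6.03 ms.

6.03 ms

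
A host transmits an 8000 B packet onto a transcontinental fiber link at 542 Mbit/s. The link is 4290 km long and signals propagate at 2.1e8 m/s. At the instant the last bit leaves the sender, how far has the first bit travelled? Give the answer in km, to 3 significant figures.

24.8 km

t_tx = L/R = 64000/542000000 = 0.000118081 s.
Distance = s × t_tx = 210000000 × 0.000118081 = 24.8 km.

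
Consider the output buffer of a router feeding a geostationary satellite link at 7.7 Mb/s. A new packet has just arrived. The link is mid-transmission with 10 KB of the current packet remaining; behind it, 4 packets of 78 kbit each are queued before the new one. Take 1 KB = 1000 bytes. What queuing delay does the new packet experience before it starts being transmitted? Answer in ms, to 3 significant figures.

Each queued packet: L/R = 78000/7700000 = 10.1299 ms.
4 queued → 40.5195 ms.
Plus remaining 80000 bits of current packet: 10.3896 ms.
Queuing delay = 50.9 ms.

50.9 ms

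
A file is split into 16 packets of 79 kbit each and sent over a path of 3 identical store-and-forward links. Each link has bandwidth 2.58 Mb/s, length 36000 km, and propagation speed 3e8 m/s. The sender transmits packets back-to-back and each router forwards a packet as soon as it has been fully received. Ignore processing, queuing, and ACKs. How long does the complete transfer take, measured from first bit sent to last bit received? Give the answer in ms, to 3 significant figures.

Per-hop transmission t_tx = L/R = 79000/2580000 = 30.6202 ms.
Per-hop propagation t_prop = 36000000/300000000 = 120 ms.
Pipeline fill: first packet needs 3·t_tx to clear all hops; remaining 15 packets each add one t_tx.
Total = (3+16-1)·t_tx + 3·t_prop = 18·30.6202 + 3·120 = 911 ms.

911 ms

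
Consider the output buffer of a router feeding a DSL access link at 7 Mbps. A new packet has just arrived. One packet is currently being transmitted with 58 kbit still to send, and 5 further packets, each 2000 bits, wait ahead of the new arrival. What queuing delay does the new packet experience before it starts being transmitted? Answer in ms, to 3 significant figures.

Each queued packet: L/R = 2000/7000000 = 0.285714 ms.
5 queued → 1.42857 ms.
Plus remaining 58000 bits of current packet: 8.28571 ms.
Queuing delay = 9.71 ms.

9.71 ms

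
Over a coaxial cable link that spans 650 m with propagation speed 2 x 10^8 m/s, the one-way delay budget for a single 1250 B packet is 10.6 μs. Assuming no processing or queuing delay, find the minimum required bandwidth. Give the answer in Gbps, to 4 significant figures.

1.361 Gbps

L = 10000 bits.
Propagation delay = 650 / 200000000 = 3.25 μs.
Transmission budget = 10.6 − 3.25 = 7.35 μs.
R ≥ L / t_tx = 10000 bits / 7.35e-06 s = 1.361 Gbps.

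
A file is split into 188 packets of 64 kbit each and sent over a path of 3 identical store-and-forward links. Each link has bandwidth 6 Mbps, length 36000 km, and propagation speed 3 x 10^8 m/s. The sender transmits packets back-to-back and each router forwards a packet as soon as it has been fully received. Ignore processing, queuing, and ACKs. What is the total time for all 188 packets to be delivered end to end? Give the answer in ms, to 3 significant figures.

2390 ms

Per-hop transmission t_tx = L/R = 64000/6000000 = 10.6667 ms.
Per-hop propagation t_prop = 36000000/300000000 = 120 ms.
Pipeline fill: first packet needs 3·t_tx to clear all hops; remaining 187 packets each add one t_tx.
Total = (3+188-1)·t_tx + 3·t_prop = 190·10.6667 + 3·120 = 2390 ms.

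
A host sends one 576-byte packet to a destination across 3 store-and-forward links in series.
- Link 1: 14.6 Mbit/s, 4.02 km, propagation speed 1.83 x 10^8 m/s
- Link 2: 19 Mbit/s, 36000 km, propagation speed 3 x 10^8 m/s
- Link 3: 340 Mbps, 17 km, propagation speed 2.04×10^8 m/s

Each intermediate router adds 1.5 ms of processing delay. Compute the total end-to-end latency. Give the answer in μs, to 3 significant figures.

124000 μs

L = 576 × 8 = 4608 bits.
Transmission delays (L/R per hop): 315.616, 242.526, 13.5529 μs; sum = 571.696 μs.
Propagation delays (d/s per hop): 21.9672, 120000, 83.3333 μs; sum = 120105 μs.
Processing at 2 router(s): 2 × 1.5 ms = 3000 μs.
End-to-end = 124000 μs.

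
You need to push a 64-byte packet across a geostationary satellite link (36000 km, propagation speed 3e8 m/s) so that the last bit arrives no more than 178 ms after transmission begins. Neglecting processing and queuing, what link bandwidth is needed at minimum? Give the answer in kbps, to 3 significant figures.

L = 512 bits.
Propagation delay = 36000000 / 300000000 = 120 ms.
Transmission budget = 178 − 120 = 58 ms.
R ≥ L / t_tx = 512 bits / 0.058 s = 8.83 kbps.

8.83 kbps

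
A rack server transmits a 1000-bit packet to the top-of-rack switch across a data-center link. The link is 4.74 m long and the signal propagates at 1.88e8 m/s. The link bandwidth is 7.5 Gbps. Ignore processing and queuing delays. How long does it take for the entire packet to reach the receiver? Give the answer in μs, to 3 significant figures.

Transmission delay = L/R = 1000 / 7500000000 = 0.133333 μs.
Propagation delay = d/s = 4.74 m / 188000000 m/s = 0.0252128 μs.
Total = 0.159 μs.

0.159 μs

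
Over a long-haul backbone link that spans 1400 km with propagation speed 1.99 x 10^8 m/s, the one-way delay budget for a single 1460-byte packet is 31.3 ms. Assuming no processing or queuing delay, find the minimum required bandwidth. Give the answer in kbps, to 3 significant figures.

L = 11680 bits.
Propagation delay = 1400000 / 199000000 = 7.03518 ms.
Transmission budget = 31.3 − 7.03518 = 24.2648 ms.
R ≥ L / t_tx = 11680 bits / 0.0242648 s = 481 kbps.

481 kbps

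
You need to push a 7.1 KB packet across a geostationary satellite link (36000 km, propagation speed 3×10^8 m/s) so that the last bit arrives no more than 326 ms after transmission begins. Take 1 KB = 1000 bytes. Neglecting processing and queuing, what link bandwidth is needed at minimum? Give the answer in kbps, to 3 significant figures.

276 kbps

L = 56800 bits.
Propagation delay = 36000000 / 300000000 = 120 ms.
Transmission budget = 326 − 120 = 206 ms.
R ≥ L / t_tx = 56800 bits / 0.206 s = 276 kbps.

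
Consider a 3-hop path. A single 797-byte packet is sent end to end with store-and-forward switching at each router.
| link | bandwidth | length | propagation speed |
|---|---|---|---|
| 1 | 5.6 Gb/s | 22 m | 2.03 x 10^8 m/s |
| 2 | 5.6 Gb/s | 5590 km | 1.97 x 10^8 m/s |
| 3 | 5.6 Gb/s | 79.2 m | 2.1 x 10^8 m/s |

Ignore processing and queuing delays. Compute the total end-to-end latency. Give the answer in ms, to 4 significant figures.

L = 797 × 8 = 6376 bits.
Transmission delay per hop = L/R = 6376/5600000000 = 0.00113857 ms; 3 hops → 0.00341571 ms.
Propagation delays (d/s per hop): 0.000108374, 28.3756, 0.000377143 ms; sum = 28.3761 ms.
End-to-end = 28.38 ms.

28.38 ms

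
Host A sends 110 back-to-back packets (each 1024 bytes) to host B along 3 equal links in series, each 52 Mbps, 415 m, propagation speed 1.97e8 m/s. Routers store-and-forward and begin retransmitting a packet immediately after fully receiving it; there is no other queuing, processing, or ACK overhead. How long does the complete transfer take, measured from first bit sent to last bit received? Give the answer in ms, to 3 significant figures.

17.7 ms

Per-hop transmission t_tx = L/R = 8192/52000000 = 0.157538 ms.
Per-hop propagation t_prop = 415/197000000 = 0.0021066 ms.
Pipeline fill: first packet needs 3·t_tx to clear all hops; remaining 109 packets each add one t_tx.
Total = (3+110-1)·t_tx + 3·t_prop = 112·0.157538 + 3·0.0021066 = 17.7 ms.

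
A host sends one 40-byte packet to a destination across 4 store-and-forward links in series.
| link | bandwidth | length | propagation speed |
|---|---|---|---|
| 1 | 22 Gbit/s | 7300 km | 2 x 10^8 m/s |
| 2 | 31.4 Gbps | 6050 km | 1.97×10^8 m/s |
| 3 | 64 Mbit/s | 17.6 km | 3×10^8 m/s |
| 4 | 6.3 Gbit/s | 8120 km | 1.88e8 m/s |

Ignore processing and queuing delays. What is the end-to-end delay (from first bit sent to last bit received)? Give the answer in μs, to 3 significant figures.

110000 μs

L = 40 × 8 = 320 bits.
Transmission delays (L/R per hop): 0.0145455, 0.0101911, 5, 0.0507937 μs; sum = 5.07553 μs.
Propagation delays (d/s per hop): 36500, 30710.7, 58.6667, 43191.5 μs; sum = 110461 μs.
End-to-end = 110000 μs.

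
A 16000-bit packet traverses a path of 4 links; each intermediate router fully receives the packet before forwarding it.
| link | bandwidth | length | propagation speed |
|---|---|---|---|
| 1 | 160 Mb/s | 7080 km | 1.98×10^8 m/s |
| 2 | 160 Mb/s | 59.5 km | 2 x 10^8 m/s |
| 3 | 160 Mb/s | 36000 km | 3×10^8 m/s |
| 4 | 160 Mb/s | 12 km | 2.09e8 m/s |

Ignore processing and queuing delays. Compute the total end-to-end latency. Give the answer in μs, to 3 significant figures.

Transmission delay per hop = L/R = 16000/160000000 = 100 μs; 4 hops → 400 μs.
Propagation delays (d/s per hop): 35757.6, 297.5, 120000, 57.4163 μs; sum = 156112 μs.
End-to-end = 157000 μs.

157000 μs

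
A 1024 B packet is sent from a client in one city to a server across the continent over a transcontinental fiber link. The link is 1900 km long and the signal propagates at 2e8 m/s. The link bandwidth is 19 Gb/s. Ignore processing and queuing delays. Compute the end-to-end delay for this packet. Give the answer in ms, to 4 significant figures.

9.500 ms

L = 1024 × 8 = 8192 bits.
Transmission delay = L/R = 8192 / 19000000000 = 0.000431158 ms.
Propagation delay = d/s = 1900000 m / 200000000 m/s = 9.5 ms.
Total = 9.500 ms.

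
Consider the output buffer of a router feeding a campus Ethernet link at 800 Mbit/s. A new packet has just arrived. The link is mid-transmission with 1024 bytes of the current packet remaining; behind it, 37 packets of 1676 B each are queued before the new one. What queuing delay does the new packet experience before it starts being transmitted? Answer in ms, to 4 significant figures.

Each queued packet: L/R = 13408/800000000 = 0.01676 ms.
37 queued → 0.62012 ms.
Plus remaining 8192 bits of current packet: 0.01024 ms.
Queuing delay = 0.6304 ms.

0.6304 ms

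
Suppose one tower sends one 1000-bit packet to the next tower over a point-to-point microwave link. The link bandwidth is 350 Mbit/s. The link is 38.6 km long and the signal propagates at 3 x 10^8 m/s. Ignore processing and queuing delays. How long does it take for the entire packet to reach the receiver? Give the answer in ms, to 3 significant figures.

Transmission delay = L/R = 1000 / 350000000 = 0.00285714 ms.
Propagation delay = d/s = 38600 m / 300000000 m/s = 0.128667 ms.
Total = 0.132 ms.

0.132 ms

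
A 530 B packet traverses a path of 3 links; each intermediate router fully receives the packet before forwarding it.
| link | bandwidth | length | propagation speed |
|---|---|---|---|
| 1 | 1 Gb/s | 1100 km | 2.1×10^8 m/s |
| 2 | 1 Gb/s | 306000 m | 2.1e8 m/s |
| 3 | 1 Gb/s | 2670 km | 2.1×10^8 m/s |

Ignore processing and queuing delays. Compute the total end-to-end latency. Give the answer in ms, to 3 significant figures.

L = 530 × 8 = 4240 bits.
Transmission delay per hop = L/R = 4240/1000000000 = 0.00424 ms; 3 hops → 0.01272 ms.
Propagation delays (d/s per hop): 5.2381, 1.45714, 12.7143 ms; sum = 19.4095 ms.
End-to-end = 19.4 ms.

19.4 ms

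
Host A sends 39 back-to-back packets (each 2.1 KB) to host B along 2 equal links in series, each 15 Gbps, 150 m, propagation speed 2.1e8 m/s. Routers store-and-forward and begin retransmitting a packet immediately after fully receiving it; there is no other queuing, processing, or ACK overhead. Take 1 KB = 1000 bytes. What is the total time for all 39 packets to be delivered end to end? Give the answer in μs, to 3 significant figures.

46.2 μs

Per-hop transmission t_tx = L/R = 16800/15000000000 = 1.12 μs.
Per-hop propagation t_prop = 150/210000000 = 0.714286 μs.
Pipeline fill: first packet needs 2·t_tx to clear all hops; remaining 38 packets each add one t_tx.
Total = (2+39-1)·t_tx + 2·t_prop = 40·1.12 + 2·0.714286 = 46.2 μs.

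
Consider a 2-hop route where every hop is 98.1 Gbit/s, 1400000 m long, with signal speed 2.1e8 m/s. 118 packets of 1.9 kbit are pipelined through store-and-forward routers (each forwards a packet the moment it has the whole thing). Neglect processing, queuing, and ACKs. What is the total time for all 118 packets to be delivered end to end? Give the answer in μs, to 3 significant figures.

13300 μs

Per-hop transmission t_tx = L/R = 1900/98100000000 = 0.019368 μs.
Per-hop propagation t_prop = 1400000/210000000 = 6666.67 μs.
Pipeline fill: first packet needs 2·t_tx to clear all hops; remaining 117 packets each add one t_tx.
Total = (2+118-1)·t_tx + 2·t_prop = 119·0.019368 + 2·6666.67 = 13300 μs.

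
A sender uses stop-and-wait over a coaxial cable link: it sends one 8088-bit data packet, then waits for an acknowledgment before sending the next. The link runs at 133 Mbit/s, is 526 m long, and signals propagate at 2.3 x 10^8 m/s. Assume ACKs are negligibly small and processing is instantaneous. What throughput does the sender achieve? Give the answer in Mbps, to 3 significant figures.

124 Mbps

t_tx = L/R = 8088/133000000 = 6.0812e-05 s.
t_prop = 526/2.3e+08 = 2.28696e-06 s; RTT = 4.57391e-06 s.
Cycle = t_tx + RTT = 6.53859e-05 s.
Throughput = L / cycle = 8088 / 6.53859e-05 = 124 Mbps.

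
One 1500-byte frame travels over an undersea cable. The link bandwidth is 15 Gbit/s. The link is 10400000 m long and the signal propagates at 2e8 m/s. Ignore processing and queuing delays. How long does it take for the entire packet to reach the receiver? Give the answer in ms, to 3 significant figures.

L = 1500 × 8 = 12000 bits.
Transmission delay = L/R = 12000 / 15000000000 = 0.0008 ms.
Propagation delay = d/s = 10400000 m / 200000000 m/s = 52 ms.
Total = 52.0 ms.

52.0 ms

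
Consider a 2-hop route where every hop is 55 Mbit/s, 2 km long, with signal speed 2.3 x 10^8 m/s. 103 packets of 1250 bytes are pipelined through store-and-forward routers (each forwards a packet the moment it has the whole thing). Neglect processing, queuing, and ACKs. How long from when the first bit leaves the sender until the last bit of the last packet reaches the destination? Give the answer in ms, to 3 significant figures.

18.9 ms

Per-hop transmission t_tx = L/R = 10000/55000000 = 0.181818 ms.
Per-hop propagation t_prop = 2000/2.3e+08 = 0.00869565 ms.
Pipeline fill: first packet needs 2·t_tx to clear all hops; remaining 102 packets each add one t_tx.
Total = (2+103-1)·t_tx + 2·t_prop = 104·0.181818 + 2·0.00869565 = 18.9 ms.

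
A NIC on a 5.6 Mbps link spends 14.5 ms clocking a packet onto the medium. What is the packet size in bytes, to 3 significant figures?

10200 bytes

L = R × t_tx = 5600000 b/s × 0.0145 s = 81200 bits.
In bytes: 81200 / 8 = 10200 bytes.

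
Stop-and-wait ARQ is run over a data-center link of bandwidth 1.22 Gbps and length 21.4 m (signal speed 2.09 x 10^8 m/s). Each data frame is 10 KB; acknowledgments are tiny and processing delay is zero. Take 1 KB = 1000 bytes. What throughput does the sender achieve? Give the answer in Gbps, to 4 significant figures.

1.216 Gbps

t_tx = L/R = 80000/1220000000 = 6.55738e-05 s.
t_prop = 21.4/209000000 = 1.02392e-07 s; RTT = 2.04785e-07 s.
Cycle = t_tx + RTT = 6.57786e-05 s.
Throughput = L / cycle = 80000 / 6.57786e-05 = 1.216 Gbps.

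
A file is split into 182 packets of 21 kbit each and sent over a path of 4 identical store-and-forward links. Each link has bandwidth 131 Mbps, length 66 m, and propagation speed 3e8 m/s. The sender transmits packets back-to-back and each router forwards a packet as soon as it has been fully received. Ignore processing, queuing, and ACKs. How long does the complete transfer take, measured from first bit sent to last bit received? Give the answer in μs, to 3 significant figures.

Per-hop transmission t_tx = L/R = 21000/131000000 = 160.305 μs.
Per-hop propagation t_prop = 66/300000000 = 0.22 μs.
Pipeline fill: first packet needs 4·t_tx to clear all hops; remaining 181 packets each add one t_tx.
Total = (4+182-1)·t_tx + 4·t_prop = 185·160.305 + 4·0.22 = 29700 μs.

29700 μs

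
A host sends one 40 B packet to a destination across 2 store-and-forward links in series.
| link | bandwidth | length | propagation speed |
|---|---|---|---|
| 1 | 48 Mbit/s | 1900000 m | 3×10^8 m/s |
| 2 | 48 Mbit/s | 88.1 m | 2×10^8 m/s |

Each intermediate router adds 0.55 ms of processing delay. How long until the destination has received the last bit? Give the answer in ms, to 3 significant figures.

L = 40 × 8 = 320 bits.
Transmission delay per hop = L/R = 320/48000000 = 0.00666667 ms; 2 hops → 0.0133333 ms.
Propagation delays (d/s per hop): 6.33333, 0.0004405 ms; sum = 6.33377 ms.
Processing at 1 router(s): 1 × 0.55 ms = 0.55 ms.
End-to-end = 6.90 ms.

6.90 ms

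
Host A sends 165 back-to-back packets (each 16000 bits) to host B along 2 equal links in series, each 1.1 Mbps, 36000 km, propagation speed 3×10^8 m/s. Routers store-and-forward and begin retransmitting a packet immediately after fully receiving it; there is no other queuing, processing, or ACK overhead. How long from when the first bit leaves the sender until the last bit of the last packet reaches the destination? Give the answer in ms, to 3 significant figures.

2650 ms

Per-hop transmission t_tx = L/R = 16000/1100000 = 14.5455 ms.
Per-hop propagation t_prop = 36000000/300000000 = 120 ms.
Pipeline fill: first packet needs 2·t_tx to clear all hops; remaining 164 packets each add one t_tx.
Total = (2+165-1)·t_tx + 2·t_prop = 166·14.5455 + 2·120 = 2650 ms.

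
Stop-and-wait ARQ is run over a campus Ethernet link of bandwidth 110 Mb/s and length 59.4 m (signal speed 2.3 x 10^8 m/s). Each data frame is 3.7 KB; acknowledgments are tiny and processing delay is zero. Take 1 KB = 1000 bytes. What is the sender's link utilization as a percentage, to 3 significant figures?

99.8 %

t_tx = L/R = 29600/110000000 = 0.000269091 s.
t_prop = 59.4/2.3e+08 = 2.58261e-07 s; RTT = 5.16522e-07 s.
Cycle = t_tx + RTT = 0.000269607 s.
Utilization = t_tx / cycle = 0.000269091/0.000269607 = 99.8 %.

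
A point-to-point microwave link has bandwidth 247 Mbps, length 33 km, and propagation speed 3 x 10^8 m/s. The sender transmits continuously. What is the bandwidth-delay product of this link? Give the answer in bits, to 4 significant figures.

27170 bits

Propagation delay = 33000 / 300000000 = 0.00011 s.
BDP = R × t_prop = 247000000 × 0.00011 = 27170 bits.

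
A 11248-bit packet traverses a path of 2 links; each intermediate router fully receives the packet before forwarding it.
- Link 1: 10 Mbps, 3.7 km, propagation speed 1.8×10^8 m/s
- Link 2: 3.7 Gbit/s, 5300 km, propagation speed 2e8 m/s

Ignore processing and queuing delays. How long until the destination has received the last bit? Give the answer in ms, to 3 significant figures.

Transmission delays (L/R per hop): 1.1248, 0.00304 ms; sum = 1.12784 ms.
Propagation delays (d/s per hop): 0.0205556, 26.5 ms; sum = 26.5206 ms.
End-to-end = 27.6 ms.

27.6 ms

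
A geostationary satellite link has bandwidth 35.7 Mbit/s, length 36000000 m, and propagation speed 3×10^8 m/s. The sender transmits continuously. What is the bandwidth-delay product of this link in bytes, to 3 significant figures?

536000 bytes

Propagation delay = 36000000 / 300000000 = 0.12 s.
BDP = R × t_prop = 35700000 × 0.12 = 4284000 bits.
In bytes: 4284000/8 = 536000 bytes.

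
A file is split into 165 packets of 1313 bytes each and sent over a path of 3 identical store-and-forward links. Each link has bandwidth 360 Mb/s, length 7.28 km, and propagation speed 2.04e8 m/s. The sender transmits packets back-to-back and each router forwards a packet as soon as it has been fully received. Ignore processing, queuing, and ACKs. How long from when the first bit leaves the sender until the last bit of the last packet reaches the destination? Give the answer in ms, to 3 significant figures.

4.98 ms

Per-hop transmission t_tx = L/R = 10504/360000000 = 0.0291778 ms.
Per-hop propagation t_prop = 7280/204000000 = 0.0356863 ms.
Pipeline fill: first packet needs 3·t_tx to clear all hops; remaining 164 packets each add one t_tx.
Total = (3+165-1)·t_tx + 3·t_prop = 167·0.0291778 + 3·0.0356863 = 4.98 ms.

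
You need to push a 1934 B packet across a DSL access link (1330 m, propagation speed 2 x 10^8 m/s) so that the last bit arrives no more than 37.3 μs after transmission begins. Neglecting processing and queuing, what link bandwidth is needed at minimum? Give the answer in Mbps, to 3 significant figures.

L = 15472 bits.
Propagation delay = 1330 / 200000000 = 6.65 μs.
Transmission budget = 37.3 − 6.65 = 30.65 μs.
R ≥ L / t_tx = 15472 bits / 3.065e-05 s = 505 Mbps.

505 Mbps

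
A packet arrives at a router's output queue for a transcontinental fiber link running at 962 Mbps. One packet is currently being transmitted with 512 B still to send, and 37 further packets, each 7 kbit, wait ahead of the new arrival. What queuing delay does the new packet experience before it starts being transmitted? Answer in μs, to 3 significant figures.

Each queued packet: L/R = 7000/962000000 = 7.27651 μs.
37 queued → 269.231 μs.
Plus remaining 4096 bits of current packet: 4.2578 μs.
Queuing delay = 273 μs.

273 μs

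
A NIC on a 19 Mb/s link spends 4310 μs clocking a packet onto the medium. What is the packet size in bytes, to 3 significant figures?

10200 bytes

L = R × t_tx = 19000000 b/s × 0.00431 s = 81890 bits.
In bytes: 81890 / 8 = 10200 bytes.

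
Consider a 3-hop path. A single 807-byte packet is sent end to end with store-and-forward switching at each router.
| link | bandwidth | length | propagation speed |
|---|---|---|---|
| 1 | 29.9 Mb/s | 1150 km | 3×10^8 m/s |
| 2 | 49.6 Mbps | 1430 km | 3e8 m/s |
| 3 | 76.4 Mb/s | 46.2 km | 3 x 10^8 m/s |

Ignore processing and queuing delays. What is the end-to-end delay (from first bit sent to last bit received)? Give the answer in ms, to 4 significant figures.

9.185 ms

L = 807 × 8 = 6456 bits.
Transmission delays (L/R per hop): 0.21592, 0.130161, 0.0845026 ms; sum = 0.430584 ms.
Propagation delays (d/s per hop): 3.83333, 4.76667, 0.154 ms; sum = 8.754 ms.
End-to-end = 9.185 ms.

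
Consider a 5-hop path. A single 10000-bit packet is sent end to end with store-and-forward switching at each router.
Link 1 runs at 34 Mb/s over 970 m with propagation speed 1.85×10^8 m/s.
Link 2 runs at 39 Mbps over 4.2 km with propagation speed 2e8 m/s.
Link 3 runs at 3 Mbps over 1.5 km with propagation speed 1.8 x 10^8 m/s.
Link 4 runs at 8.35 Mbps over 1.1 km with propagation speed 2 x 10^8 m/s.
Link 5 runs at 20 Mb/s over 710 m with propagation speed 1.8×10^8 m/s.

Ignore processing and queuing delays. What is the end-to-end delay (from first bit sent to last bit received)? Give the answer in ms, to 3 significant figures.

5.63 ms

Transmission delays (L/R per hop): 0.294118, 0.25641, 3.33333, 1.1976, 0.5 ms; sum = 5.58147 ms.
Propagation delays (d/s per hop): 0.00524324, 0.021, 0.00833333, 0.0055, 0.00394444 ms; sum = 0.044021 ms.
End-to-end = 5.63 ms.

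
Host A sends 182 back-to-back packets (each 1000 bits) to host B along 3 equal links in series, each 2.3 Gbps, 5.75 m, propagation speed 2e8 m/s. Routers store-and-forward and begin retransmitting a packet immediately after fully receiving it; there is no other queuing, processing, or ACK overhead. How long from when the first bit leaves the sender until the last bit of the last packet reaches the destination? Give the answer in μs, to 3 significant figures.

Per-hop transmission t_tx = L/R = 1000/2300000000 = 0.434783 μs.
Per-hop propagation t_prop = 5.75/200000000 = 0.02875 μs.
Pipeline fill: first packet needs 3·t_tx to clear all hops; remaining 181 packets each add one t_tx.
Total = (3+182-1)·t_tx + 3·t_prop = 184·0.434783 + 3·0.02875 = 80.1 μs.

80.1 μs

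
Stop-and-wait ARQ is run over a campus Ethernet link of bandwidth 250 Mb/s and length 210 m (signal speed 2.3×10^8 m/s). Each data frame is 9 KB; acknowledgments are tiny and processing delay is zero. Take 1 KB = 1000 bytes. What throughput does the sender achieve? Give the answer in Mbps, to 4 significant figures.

248.4 Mbps

t_tx = L/R = 72000/250000000 = 0.000288 s.
t_prop = 210/2.3e+08 = 9.13043e-07 s; RTT = 1.82609e-06 s.
Cycle = t_tx + RTT = 0.000289826 s.
Throughput = L / cycle = 72000 / 0.000289826 = 248.4 Mbps.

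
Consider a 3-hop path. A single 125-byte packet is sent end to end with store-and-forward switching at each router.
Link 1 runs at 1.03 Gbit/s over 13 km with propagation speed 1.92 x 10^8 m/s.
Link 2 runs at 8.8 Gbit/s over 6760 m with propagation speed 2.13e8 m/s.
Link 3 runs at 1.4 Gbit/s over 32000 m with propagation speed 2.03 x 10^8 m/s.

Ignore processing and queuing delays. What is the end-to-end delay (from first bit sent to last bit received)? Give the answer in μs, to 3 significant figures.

259 μs

L = 125 × 8 = 1000 bits.
Transmission delays (L/R per hop): 0.970874, 0.113636, 0.714286 μs; sum = 1.7988 μs.
Propagation delays (d/s per hop): 67.7083, 31.7371, 157.635 μs; sum = 257.081 μs.
End-to-end = 259 μs.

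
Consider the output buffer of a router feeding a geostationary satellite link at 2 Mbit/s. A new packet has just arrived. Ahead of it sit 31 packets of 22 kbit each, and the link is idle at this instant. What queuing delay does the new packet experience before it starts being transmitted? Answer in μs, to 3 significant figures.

Each queued packet: L/R = 22000/2000000 = 11000 μs.
31 queued → 341000 μs.
Queuing delay = 341000 μs.

341000 μs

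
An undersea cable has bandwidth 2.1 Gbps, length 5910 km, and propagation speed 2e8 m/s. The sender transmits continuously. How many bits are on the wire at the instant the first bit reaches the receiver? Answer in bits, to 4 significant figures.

62060000 bits

Propagation delay = 5910000 / 200000000 = 0.02955 s.
BDP = R × t_prop = 2100000000 × 0.02955 = 62055000 bits.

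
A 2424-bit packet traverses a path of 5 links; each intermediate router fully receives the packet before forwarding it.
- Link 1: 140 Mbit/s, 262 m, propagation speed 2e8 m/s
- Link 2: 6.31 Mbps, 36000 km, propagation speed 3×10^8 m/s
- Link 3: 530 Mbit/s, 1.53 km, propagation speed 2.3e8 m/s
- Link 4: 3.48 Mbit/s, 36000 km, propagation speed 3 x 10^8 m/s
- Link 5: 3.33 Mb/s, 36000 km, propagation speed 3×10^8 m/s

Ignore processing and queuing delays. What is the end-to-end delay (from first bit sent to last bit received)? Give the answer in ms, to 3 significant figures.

Transmission delays (L/R per hop): 0.0173143, 0.384152, 0.00457358, 0.696552, 0.727928 ms; sum = 1.83052 ms.
Propagation delays (d/s per hop): 0.00131, 120, 0.00665217, 120, 120 ms; sum = 360.008 ms.
End-to-end = 362 ms.

362 ms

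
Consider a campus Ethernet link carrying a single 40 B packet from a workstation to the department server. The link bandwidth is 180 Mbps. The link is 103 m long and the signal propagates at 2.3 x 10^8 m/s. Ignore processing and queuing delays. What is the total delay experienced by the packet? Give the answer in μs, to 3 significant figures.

L = 40 × 8 = 320 bits.
Transmission delay = L/R = 320 / 180000000 = 1.77778 μs.
Propagation delay = d/s = 103 m / 2.3e+08 m/s = 0.447826 μs.
Total = 2.23 μs.

2.23 μs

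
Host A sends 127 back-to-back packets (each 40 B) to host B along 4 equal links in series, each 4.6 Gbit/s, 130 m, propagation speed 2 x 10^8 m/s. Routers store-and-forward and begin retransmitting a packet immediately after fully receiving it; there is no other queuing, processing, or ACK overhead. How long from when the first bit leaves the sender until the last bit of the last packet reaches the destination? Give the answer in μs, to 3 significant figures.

Per-hop transmission t_tx = L/R = 320/4600000000 = 0.0695652 μs.
Per-hop propagation t_prop = 130/200000000 = 0.65 μs.
Pipeline fill: first packet needs 4·t_tx to clear all hops; remaining 126 packets each add one t_tx.
Total = (4+127-1)·t_tx + 4·t_prop = 130·0.0695652 + 4·0.65 = 11.6 μs.

11.6 μs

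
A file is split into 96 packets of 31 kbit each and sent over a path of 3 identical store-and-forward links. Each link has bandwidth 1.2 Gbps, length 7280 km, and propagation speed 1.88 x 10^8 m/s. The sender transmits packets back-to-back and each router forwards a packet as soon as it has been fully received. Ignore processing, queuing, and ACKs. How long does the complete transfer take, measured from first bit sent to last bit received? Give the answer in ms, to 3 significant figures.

Per-hop transmission t_tx = L/R = 31000/1200000000 = 0.0258333 ms.
Per-hop propagation t_prop = 7280000/188000000 = 38.7234 ms.
Pipeline fill: first packet needs 3·t_tx to clear all hops; remaining 95 packets each add one t_tx.
Total = (3+96-1)·t_tx + 3·t_prop = 98·0.0258333 + 3·38.7234 = 119 ms.

119 ms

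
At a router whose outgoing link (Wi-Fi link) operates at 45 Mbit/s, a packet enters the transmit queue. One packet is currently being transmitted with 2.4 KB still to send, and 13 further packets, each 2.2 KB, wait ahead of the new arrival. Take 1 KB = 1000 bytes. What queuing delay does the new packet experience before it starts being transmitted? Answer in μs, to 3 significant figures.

5510 μs

Each queued packet: L/R = 17600/45000000 = 391.111 μs.
13 queued → 5084.44 μs.
Plus remaining 19200 bits of current packet: 426.667 μs.
Queuing delay = 5510 μs.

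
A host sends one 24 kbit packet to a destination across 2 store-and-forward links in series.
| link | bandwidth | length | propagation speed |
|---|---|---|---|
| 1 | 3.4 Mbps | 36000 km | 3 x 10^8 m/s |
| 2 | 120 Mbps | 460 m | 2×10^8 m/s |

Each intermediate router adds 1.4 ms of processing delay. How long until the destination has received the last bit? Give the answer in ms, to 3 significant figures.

129 ms

L = 24000 bits.
Transmission delays (L/R per hop): 7.05882, 0.2 ms; sum = 7.25882 ms.
Propagation delays (d/s per hop): 120, 0.0023 ms; sum = 120.002 ms.
Processing at 1 router(s): 1 × 1.4 ms = 1.4 ms.
End-to-end = 129 ms.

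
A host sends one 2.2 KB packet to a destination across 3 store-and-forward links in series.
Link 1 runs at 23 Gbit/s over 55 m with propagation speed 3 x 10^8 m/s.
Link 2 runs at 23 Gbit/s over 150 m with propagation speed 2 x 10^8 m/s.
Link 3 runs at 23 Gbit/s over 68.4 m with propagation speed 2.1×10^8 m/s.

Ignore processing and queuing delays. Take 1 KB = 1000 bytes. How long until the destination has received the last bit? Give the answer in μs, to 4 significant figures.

L = 17600 bits.
Transmission delay per hop = L/R = 17600/23000000000 = 0.765217 μs; 3 hops → 2.29565 μs.
Propagation delays (d/s per hop): 0.183333, 0.75, 0.325714 μs; sum = 1.25905 μs.
End-to-end = 3.555 μs.

3.555 μs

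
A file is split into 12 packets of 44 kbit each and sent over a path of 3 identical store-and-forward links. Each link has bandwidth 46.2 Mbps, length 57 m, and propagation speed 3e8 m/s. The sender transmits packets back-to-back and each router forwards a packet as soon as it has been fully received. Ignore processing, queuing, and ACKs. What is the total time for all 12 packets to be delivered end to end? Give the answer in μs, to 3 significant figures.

Per-hop transmission t_tx = L/R = 44000/46200000 = 952.381 μs.
Per-hop propagation t_prop = 57/300000000 = 0.19 μs.
Pipeline fill: first packet needs 3·t_tx to clear all hops; remaining 11 packets each add one t_tx.
Total = (3+12-1)·t_tx + 3·t_prop = 14·952.381 + 3·0.19 = 13300 μs.

13300 μs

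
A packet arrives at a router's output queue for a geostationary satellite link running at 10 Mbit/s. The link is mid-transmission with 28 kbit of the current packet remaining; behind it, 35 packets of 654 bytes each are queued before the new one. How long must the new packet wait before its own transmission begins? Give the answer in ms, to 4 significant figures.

Each queued packet: L/R = 5232/10000000 = 0.5232 ms.
35 queued → 18.312 ms.
Plus remaining 28000 bits of current packet: 2.8 ms.
Queuing delay = 21.11 ms.

21.11 ms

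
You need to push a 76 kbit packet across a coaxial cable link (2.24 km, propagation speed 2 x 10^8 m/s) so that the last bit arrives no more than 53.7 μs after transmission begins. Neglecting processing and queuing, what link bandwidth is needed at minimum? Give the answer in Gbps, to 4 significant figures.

Propagation delay = 2240 / 200000000 = 11.2 μs.
Transmission budget = 53.7 − 11.2 = 42.5 μs.
R ≥ L / t_tx = 76000 bits / 4.25e-05 s = 1.788 Gbps.

1.788 Gbps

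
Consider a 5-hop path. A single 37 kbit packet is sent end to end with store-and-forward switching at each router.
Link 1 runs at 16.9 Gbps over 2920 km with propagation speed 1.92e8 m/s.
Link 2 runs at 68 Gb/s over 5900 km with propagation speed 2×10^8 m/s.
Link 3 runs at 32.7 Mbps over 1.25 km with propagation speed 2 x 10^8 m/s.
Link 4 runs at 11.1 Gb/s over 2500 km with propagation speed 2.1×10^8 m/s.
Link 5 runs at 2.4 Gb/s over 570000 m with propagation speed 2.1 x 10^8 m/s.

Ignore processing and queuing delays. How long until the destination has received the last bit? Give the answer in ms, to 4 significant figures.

60.49 ms

L = 37000 bits.
Transmission delays (L/R per hop): 0.00218935, 0.000544118, 1.1315, 0.00333333, 0.0154167 ms; sum = 1.15298 ms.
Propagation delays (d/s per hop): 15.2083, 29.5, 0.00625, 11.9048, 2.71429 ms; sum = 59.3336 ms.
End-to-end = 60.49 ms.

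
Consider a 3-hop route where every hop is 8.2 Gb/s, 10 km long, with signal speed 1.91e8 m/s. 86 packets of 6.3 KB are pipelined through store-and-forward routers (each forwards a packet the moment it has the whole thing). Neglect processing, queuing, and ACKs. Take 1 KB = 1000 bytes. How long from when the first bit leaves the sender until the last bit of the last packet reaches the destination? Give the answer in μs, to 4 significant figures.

697.9 μs

Per-hop transmission t_tx = L/R = 50400/8.2e+09 = 6.14634 μs.
Per-hop propagation t_prop = 10000/191000000 = 52.356 μs.
Pipeline fill: first packet needs 3·t_tx to clear all hops; remaining 85 packets each add one t_tx.
Total = (3+86-1)·t_tx + 3·t_prop = 88·6.14634 + 3·52.356 = 697.9 μs.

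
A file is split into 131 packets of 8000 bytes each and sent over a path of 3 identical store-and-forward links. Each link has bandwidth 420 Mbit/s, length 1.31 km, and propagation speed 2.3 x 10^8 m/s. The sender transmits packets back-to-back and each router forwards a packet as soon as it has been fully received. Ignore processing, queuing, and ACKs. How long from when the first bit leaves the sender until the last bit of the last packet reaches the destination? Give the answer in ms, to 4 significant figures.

20.28 ms

Per-hop transmission t_tx = L/R = 64000/420000000 = 0.152381 ms.
Per-hop propagation t_prop = 1310/2.3e+08 = 0.00569565 ms.
Pipeline fill: first packet needs 3·t_tx to clear all hops; remaining 130 packets each add one t_tx.
Total = (3+131-1)·t_tx + 3·t_prop = 133·0.152381 + 3·0.00569565 = 20.28 ms.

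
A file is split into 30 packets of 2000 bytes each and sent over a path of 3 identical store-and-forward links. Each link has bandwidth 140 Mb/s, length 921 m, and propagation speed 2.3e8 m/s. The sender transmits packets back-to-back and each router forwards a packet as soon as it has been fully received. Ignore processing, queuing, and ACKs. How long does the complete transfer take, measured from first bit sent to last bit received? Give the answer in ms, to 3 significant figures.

Per-hop transmission t_tx = L/R = 16000/140000000 = 0.114286 ms.
Per-hop propagation t_prop = 921/2.3e+08 = 0.00400435 ms.
Pipeline fill: first packet needs 3·t_tx to clear all hops; remaining 29 packets each add one t_tx.
Total = (3+30-1)·t_tx + 3·t_prop = 32·0.114286 + 3·0.00400435 = 3.67 ms.

3.67 ms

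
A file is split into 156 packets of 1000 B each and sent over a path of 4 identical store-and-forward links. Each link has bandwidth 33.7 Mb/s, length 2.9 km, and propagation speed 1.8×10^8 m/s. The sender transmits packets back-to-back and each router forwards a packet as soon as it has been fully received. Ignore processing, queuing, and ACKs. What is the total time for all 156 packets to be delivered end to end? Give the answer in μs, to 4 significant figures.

37810 μs

Per-hop transmission t_tx = L/R = 8000/33700000 = 237.389 μs.
Per-hop propagation t_prop = 2900/180000000 = 16.1111 μs.
Pipeline fill: first packet needs 4·t_tx to clear all hops; remaining 155 packets each add one t_tx.
Total = (4+156-1)·t_tx + 4·t_prop = 159·237.389 + 4·16.1111 = 37810 μs.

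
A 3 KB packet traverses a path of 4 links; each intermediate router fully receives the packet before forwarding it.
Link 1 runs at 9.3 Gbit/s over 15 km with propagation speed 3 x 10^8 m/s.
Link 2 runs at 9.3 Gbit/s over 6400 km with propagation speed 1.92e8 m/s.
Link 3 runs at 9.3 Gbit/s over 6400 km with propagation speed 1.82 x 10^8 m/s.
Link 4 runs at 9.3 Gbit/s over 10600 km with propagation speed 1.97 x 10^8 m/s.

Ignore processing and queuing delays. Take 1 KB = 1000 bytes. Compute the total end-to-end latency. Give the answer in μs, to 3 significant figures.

L = 24000 bits.
Transmission delay per hop = L/R = 24000/9300000000 = 2.58065 μs; 4 hops → 10.3226 μs.
Propagation delays (d/s per hop): 50, 33333.3, 35164.8, 53807.1 μs; sum = 122355 μs.
End-to-end = 122000 μs.

122000 μs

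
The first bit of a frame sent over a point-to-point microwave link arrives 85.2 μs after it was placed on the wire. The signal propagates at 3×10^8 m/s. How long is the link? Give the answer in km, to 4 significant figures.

d = s × t_prop = 300000000 × 8.52e-05 = 25.56 km.

25.56 km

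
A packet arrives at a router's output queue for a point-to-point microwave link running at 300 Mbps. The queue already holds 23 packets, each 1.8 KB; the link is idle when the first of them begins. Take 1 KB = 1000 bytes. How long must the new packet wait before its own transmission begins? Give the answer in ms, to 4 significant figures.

Each queued packet: L/R = 14400/300000000 = 0.048 ms.
23 queued → 1.104 ms.
Queuing delay = 1.104 ms.

1.104 ms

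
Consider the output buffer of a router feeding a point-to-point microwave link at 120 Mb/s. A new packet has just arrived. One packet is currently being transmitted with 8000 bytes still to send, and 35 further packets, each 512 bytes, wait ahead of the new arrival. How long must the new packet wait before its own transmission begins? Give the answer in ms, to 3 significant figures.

Each queued packet: L/R = 4096/120000000 = 0.0341333 ms.
35 queued → 1.19467 ms.
Plus remaining 64000 bits of current packet: 0.533333 ms.
Queuing delay = 1.73 ms.

1.73 ms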